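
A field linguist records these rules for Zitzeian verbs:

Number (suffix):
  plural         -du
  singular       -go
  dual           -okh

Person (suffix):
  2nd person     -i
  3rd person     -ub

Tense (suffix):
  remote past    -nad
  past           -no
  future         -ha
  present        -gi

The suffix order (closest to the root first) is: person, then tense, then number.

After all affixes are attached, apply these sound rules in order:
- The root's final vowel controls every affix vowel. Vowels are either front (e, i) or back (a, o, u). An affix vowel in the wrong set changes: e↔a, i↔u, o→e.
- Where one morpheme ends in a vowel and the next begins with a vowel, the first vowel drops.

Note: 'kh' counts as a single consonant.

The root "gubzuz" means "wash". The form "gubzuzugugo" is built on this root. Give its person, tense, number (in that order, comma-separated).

2nd person, present, singular

Segment: gubzuz-i-gi-go.
person: -i → 2nd person.
tense: -gi → present.
number: -go → singular.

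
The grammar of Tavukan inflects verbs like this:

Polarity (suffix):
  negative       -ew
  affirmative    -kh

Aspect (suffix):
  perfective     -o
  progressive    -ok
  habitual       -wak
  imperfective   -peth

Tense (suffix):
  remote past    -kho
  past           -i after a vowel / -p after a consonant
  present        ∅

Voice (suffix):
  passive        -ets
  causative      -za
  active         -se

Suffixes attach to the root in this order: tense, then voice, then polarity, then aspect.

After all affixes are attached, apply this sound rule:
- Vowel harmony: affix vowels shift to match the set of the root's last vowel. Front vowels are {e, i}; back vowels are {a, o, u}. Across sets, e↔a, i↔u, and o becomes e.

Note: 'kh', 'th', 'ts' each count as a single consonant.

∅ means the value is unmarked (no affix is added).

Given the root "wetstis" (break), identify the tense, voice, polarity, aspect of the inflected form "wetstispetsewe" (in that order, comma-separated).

past, passive, negative, perfective

Segment: wetstis-p-ets-ew-o.
tense: -i/p → past.
voice: -ets → passive.
polarity: -ew → negative.
aspect: -o → perfective.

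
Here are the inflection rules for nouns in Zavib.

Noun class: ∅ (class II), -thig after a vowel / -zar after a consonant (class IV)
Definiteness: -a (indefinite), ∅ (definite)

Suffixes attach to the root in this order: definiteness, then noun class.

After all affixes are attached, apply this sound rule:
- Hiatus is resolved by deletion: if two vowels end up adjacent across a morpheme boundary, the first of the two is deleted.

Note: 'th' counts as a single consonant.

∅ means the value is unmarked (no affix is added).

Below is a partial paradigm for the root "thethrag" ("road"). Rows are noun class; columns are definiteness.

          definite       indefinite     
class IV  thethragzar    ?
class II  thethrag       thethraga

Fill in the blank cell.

Attach definiteness indefinite -a → thethraga.
Attach noun class class IV -thig (after vowel 'a') → thethragathig.
Vowel deletion: no change.

thethragathig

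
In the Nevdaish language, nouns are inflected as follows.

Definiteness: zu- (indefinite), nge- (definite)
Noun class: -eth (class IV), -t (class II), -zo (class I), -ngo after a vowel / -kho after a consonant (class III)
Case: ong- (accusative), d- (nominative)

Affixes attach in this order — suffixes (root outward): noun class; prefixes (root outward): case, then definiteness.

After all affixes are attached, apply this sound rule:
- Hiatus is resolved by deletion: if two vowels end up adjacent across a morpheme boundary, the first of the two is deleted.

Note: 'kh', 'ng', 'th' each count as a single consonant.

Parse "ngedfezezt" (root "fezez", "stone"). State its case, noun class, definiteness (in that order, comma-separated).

Segment: nge-d-fezez-t.
case: d- → nominative.
noun class: -t → class II.
definiteness: nge- → definite.

nominative, class II, definite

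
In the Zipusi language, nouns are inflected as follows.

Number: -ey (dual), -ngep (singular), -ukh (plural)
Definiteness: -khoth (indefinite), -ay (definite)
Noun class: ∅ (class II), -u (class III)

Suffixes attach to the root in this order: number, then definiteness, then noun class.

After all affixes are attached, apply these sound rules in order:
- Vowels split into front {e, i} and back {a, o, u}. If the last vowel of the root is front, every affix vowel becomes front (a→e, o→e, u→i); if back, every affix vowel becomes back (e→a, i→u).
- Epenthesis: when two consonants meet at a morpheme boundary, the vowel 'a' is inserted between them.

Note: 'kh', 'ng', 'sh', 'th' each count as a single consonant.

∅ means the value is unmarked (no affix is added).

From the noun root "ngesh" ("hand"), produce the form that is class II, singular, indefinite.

Attach number singular -ngep → ngeshngep.
Attach definiteness indefinite -khoth → ngeshngepkhoth.
noun class = class II: zero marking, form stays ngeshngepkhoth.
Apply vowel harmony: ngeshngepkhoth → ngeshngepkheth.
Apply epenthesis: ngeshngepkheth → ngeshangepakheth.

ngeshangepakheth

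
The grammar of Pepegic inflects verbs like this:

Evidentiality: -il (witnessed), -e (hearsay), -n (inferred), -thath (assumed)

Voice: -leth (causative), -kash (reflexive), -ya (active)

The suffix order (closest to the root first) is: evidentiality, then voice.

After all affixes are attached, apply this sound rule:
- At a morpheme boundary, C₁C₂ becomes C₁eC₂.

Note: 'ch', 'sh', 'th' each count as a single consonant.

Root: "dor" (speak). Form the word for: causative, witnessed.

dorileleth

Attach evidentiality witnessed -il → doril.
Attach voice causative -leth → dorilleth.
Apply epenthesis: dorilleth → dorileleth.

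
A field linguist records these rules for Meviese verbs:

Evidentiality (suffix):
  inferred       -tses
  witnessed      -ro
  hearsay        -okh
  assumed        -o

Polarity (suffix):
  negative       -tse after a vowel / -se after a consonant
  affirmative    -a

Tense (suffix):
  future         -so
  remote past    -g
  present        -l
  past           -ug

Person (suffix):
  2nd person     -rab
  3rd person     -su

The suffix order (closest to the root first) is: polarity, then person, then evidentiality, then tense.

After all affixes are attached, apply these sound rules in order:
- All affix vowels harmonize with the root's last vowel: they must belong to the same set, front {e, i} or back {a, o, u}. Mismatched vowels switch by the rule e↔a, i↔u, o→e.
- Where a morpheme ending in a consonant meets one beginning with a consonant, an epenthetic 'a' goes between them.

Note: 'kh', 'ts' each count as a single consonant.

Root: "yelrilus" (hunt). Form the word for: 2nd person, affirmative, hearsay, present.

Attach polarity affirmative -a → yelrilusa.
Attach person 2nd person -rab → yelrilusarab.
Attach evidentiality hearsay -okh → yelrilusarabokh.
Attach tense present -l → yelrilusarabokhl.
Vowel harmony: no change.
Apply epenthesis: yelrilusarabokhl → yelrilusarabokhal.

yelrilusarabokhal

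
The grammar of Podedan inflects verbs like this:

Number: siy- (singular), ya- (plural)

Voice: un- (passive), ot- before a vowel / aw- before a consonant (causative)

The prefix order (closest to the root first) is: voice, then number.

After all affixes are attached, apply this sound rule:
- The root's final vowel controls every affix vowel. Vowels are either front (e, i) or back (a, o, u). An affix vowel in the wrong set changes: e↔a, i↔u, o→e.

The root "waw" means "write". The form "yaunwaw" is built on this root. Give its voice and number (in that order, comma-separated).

passive, plural

Segment: ya-un-waw.
voice: un- → passive.
number: ya- → plural.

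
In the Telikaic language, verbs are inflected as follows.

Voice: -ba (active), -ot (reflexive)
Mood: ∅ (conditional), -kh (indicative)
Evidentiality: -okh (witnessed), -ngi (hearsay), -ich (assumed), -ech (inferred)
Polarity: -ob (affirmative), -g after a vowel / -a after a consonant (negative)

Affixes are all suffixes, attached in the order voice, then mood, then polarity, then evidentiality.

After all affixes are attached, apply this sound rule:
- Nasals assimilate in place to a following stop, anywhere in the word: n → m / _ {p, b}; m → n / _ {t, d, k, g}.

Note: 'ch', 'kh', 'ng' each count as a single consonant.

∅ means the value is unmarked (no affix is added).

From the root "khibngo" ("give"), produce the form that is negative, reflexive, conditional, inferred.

khibngootaech

Attach voice reflexive -ot → khibngoot.
mood = conditional: zero marking, form stays khibngoot.
Attach polarity negative -a (after consonant 't') → khibngoota.
Attach evidentiality inferred -ech → khibngootaech.
Nasal assimilation: no change.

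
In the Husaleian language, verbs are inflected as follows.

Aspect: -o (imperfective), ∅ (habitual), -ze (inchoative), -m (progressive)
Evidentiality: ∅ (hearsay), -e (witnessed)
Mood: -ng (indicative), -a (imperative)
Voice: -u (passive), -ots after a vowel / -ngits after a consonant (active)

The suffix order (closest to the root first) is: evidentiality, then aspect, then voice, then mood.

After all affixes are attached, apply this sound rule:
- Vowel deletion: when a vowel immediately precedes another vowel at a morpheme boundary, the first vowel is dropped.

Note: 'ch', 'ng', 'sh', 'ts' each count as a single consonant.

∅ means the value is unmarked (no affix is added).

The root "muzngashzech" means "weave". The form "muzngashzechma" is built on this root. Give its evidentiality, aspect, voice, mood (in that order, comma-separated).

Segment: muzngashzech-m-u-a.
evidentiality: ∅ → hearsay.
aspect: -m → progressive.
voice: -u → passive.
mood: -a → imperative.

hearsay, progressive, passive, imperative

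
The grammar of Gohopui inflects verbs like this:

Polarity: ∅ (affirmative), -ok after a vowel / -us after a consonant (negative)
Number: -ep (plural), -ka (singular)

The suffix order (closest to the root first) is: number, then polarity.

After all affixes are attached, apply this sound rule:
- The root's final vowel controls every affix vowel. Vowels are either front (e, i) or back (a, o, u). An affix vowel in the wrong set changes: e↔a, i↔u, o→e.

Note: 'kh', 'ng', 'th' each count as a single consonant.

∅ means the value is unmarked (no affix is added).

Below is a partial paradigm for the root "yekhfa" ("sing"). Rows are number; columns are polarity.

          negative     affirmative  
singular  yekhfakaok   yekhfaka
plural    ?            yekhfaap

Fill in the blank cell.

yekhfaapus

Attach number plural -ep → yekhfaep.
Attach polarity negative -us (after consonant 'p') → yekhfaepus.
Apply vowel harmony: yekhfaepus → yekhfaapus.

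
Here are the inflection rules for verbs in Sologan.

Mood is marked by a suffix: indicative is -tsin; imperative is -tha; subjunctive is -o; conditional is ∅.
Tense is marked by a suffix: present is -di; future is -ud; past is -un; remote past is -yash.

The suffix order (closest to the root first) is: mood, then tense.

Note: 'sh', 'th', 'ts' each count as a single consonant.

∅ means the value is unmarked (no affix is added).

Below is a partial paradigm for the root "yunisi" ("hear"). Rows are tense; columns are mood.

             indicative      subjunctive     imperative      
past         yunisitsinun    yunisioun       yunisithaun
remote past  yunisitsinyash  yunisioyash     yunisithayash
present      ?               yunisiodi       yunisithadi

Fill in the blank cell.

Attach mood indicative -tsin → yunisitsin.
Attach tense present -di → yunisitsindi.

yunisitsindi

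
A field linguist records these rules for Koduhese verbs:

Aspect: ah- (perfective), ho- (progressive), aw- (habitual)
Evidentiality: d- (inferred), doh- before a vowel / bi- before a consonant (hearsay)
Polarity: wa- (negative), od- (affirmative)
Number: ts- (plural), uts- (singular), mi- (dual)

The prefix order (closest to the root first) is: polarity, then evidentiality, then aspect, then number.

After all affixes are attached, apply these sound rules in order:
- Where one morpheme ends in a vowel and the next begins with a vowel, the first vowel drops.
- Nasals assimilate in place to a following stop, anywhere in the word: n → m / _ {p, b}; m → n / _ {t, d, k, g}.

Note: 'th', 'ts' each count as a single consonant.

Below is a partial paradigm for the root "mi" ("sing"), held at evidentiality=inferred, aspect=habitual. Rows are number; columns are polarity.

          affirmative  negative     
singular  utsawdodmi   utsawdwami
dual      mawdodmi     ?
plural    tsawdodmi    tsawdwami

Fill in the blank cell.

Attach polarity negative wa- → wami.
Attach evidentiality inferred d- → dwami.
Attach aspect habitual aw- → awdwami.
Attach number dual mi- → miawdwami.
Apply vowel deletion: miawdwami → mawdwami.
Nasal assimilation: no change.

mawdwami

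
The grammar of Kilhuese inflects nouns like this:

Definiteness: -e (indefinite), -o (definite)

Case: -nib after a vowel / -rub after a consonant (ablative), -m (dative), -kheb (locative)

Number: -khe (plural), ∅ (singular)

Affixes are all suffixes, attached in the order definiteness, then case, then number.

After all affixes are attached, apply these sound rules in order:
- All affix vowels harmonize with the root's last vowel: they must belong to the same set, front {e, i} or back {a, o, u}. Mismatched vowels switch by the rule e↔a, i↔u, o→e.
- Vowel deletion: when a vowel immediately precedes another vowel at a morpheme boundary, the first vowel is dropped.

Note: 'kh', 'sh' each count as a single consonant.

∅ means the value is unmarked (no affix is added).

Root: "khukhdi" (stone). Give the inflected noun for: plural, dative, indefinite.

Attach definiteness indefinite -e → khukhdie.
Attach case dative -m → khukhdiem.
Attach number plural -khe → khukhdiemkhe.
Vowel harmony: no change.
Apply vowel deletion: khukhdiemkhe → khukhdemkhe.

khukhdemkhe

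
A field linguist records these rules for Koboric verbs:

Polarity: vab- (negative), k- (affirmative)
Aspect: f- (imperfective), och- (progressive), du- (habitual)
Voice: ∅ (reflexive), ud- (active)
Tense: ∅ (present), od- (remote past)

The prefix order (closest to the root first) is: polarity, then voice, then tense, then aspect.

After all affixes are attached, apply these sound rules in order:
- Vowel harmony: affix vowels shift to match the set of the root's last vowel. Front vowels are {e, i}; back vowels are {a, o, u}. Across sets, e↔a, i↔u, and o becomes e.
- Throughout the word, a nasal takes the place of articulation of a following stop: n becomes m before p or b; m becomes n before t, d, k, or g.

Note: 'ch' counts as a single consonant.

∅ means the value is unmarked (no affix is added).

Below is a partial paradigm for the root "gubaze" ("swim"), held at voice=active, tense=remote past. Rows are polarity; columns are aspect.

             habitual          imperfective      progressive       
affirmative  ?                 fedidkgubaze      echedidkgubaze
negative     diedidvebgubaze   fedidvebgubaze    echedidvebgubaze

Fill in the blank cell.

Attach polarity affirmative k- → kgubaze.
Attach voice active ud- → udkgubaze.
Attach tense remote past od- → odudkgubaze.
Attach aspect habitual du- → duodudkgubaze.
Apply vowel harmony: duodudkgubaze → diedidkgubaze.
Nasal assimilation: no change.

diedidkgubaze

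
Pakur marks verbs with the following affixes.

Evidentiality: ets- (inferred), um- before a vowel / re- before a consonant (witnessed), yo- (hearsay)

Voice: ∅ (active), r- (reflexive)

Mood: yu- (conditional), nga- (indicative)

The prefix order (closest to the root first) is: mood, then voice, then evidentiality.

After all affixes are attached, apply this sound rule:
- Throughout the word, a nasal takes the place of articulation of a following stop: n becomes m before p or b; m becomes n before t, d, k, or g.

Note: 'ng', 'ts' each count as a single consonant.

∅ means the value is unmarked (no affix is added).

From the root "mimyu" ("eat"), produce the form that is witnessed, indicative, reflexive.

rerngamimyu

Attach mood indicative nga- → ngamimyu.
Attach voice reflexive r- → rngamimyu.
Attach evidentiality witnessed re- (before consonant 'r') → rerngamimyu.
Nasal assimilation: no change.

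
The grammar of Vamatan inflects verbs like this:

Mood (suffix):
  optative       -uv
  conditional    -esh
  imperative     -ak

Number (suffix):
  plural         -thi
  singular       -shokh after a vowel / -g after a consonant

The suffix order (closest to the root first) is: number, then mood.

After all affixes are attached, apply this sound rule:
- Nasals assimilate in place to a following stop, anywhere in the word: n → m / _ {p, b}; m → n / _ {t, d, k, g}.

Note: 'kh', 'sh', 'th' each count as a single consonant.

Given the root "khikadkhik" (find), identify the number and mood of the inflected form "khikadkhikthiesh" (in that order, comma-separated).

plural, conditional

Segment: khikadkhik-thi-esh.
number: -thi → plural.
mood: -esh → conditional.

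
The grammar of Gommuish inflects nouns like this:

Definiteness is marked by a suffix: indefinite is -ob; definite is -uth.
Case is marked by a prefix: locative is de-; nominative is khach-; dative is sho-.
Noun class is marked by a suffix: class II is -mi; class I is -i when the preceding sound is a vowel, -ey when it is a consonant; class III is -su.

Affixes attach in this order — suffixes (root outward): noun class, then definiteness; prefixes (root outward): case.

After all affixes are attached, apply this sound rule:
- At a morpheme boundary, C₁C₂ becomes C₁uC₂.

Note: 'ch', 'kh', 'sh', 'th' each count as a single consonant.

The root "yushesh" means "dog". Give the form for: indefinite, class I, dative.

shoyushesheyob

Attach noun class class I -ey (after consonant 'sh') → yusheshey.
Attach definiteness indefinite -ob → yushesheyob.
Attach case dative sho- → shoyushesheyob.
Epenthesis: no change.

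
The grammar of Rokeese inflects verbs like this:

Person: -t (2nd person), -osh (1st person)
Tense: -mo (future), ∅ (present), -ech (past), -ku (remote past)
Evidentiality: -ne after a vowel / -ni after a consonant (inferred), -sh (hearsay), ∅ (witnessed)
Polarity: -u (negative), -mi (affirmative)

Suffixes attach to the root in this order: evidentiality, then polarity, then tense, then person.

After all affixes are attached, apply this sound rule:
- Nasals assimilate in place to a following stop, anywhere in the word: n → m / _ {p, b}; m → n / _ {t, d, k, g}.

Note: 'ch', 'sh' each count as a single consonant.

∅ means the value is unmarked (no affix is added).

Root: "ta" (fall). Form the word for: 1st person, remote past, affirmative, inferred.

Attach evidentiality inferred -ne (after vowel 'a') → tane.
Attach polarity affirmative -mi → tanemi.
Attach tense remote past -ku → tanemiku.
Attach person 1st person -osh → tanemikuosh.
Nasal assimilation: no change.

tanemikuosh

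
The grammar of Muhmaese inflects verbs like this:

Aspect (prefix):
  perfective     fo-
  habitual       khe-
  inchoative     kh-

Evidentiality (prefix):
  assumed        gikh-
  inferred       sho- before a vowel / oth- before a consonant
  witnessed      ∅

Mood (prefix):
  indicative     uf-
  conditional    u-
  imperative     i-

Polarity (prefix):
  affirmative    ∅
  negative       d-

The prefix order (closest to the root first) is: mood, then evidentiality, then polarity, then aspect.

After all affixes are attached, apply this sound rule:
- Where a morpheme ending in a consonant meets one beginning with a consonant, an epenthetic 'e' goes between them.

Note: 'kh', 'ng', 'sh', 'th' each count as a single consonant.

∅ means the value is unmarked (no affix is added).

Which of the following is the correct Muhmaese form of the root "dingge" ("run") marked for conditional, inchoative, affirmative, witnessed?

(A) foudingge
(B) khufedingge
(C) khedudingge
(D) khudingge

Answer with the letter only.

Attach mood conditional u- → udingge.
evidentiality = witnessed: zero marking, form stays udingge.
polarity = affirmative: zero marking, form stays udingge.
Attach aspect inchoative kh- → khudingge.
Epenthesis: no change.
So the correct form is khudingge, option (D).
(C) khedudingge is wrong: it uses negative instead of affirmative for polarity.
(B) khufedingge is wrong: it uses indicative instead of conditional for mood.
(A) foudingge is wrong: it uses perfective instead of inchoative for aspect.

D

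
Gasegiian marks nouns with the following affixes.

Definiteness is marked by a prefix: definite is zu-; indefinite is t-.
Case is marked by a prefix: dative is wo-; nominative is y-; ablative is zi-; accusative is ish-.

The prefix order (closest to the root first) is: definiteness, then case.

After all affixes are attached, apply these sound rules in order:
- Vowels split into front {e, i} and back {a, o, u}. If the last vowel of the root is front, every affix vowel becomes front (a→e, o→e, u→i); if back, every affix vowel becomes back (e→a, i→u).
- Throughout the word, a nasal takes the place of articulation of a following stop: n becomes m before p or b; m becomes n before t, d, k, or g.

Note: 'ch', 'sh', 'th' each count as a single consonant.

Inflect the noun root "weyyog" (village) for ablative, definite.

Attach definiteness definite zu- → zuweyyog.
Attach case ablative zi- → zizuweyyog.
Apply vowel harmony: zizuweyyog → zuzuweyyog.
Nasal assimilation: no change.

zuzuweyyog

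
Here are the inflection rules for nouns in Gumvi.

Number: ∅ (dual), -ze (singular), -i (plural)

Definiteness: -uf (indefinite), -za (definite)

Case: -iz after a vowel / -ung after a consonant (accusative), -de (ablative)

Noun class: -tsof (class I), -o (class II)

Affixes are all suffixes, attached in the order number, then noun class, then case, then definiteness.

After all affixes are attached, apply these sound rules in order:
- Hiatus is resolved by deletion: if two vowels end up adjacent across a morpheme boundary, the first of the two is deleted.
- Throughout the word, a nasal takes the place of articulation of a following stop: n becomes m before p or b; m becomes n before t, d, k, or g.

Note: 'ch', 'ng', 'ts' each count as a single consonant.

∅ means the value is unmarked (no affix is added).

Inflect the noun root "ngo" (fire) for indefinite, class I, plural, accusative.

ngitsofunguf

Attach number plural -i → ngoi.
Attach noun class class I -tsof → ngoitsof.
Attach case accusative -ung (after consonant 'f') → ngoitsofung.
Attach definiteness indefinite -uf → ngoitsofunguf.
Apply vowel deletion: ngoitsofunguf → ngitsofunguf.
Nasal assimilation: no change.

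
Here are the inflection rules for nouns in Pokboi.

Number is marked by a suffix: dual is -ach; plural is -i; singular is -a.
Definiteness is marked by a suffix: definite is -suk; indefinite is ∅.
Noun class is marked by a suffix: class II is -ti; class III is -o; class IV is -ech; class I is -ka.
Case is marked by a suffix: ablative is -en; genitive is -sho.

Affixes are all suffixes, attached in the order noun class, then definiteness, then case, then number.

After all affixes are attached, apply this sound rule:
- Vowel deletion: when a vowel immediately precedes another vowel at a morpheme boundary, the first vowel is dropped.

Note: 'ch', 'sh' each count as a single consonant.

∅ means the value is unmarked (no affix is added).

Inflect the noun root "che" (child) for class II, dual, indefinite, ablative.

Attach noun class class II -ti → cheti.
definiteness = indefinite: zero marking, form stays cheti.
Attach case ablative -en → chetien.
Attach number dual -ach → chetienach.
Apply vowel deletion: chetienach → chetenach.

chetenach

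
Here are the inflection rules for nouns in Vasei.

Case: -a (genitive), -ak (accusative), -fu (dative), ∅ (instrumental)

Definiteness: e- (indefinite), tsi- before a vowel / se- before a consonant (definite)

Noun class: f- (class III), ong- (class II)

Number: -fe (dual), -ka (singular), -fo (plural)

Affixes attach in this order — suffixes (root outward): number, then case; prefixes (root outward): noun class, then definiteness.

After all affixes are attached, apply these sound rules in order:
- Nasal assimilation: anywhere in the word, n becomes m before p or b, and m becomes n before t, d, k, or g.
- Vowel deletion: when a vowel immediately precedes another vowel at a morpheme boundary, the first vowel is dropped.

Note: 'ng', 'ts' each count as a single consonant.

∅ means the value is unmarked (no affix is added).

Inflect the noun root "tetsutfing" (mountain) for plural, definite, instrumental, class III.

Attach noun class class III f- → ftetsutfing.
Attach definiteness definite se- (before consonant 'f') → seftetsutfing.
Attach number plural -fo → seftetsutfingfo.
case = instrumental: zero marking, form stays seftetsutfingfo.
Nasal assimilation: no change.
Vowel deletion: no change.

seftetsutfingfo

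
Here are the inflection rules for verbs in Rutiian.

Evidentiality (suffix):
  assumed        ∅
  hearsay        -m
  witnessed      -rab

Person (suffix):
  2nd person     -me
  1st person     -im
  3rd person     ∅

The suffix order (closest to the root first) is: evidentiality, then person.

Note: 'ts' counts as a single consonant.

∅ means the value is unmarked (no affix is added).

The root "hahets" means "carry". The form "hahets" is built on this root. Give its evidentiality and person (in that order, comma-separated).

assumed, 3rd person

Segment: hahets.
evidentiality: ∅ → assumed.
person: ∅ → 3rd person.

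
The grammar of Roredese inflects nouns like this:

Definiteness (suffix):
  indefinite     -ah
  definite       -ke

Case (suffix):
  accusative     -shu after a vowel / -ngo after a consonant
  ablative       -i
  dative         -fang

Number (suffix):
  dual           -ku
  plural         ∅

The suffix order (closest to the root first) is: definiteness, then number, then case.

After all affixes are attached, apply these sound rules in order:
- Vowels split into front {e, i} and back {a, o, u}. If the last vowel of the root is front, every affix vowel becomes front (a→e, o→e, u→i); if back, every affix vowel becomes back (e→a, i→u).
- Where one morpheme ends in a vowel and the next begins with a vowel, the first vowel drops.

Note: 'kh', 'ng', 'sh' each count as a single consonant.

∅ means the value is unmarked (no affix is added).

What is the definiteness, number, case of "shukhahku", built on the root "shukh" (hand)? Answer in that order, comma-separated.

indefinite, dual, ablative

Segment: shukh-ah-ku-i.
definiteness: -ah → indefinite.
number: -ku → dual.
case: -i → ablative.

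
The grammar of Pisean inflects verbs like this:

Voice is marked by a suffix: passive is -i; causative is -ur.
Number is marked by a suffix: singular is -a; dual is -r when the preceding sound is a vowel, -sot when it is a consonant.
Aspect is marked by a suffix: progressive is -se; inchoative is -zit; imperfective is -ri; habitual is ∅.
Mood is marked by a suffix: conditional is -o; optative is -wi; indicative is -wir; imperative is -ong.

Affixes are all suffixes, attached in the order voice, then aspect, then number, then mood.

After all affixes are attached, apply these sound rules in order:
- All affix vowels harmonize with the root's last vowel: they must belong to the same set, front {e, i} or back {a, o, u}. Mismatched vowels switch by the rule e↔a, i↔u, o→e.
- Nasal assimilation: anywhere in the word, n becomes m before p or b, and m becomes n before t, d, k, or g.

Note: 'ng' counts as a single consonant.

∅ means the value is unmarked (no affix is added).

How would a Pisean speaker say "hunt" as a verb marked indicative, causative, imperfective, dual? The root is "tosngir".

Attach voice causative -ur → tosngirur.
Attach aspect imperfective -ri → tosngirurri.
Attach number dual -r (after vowel 'i') → tosngirurrir.
Attach mood indicative -wir → tosngirurrirwir.
Apply vowel harmony: tosngirurrirwir → tosngirirrirwir.
Nasal assimilation: no change.

tosngirirrirwir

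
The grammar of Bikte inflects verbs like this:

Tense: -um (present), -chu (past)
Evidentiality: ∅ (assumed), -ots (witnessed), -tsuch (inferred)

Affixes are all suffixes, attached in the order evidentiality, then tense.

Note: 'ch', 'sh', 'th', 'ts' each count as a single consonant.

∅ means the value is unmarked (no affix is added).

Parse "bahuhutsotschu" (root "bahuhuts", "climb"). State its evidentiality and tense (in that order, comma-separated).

Segment: bahuhuts-ots-chu.
evidentiality: -ots → witnessed.
tense: -chu → past.

witnessed, past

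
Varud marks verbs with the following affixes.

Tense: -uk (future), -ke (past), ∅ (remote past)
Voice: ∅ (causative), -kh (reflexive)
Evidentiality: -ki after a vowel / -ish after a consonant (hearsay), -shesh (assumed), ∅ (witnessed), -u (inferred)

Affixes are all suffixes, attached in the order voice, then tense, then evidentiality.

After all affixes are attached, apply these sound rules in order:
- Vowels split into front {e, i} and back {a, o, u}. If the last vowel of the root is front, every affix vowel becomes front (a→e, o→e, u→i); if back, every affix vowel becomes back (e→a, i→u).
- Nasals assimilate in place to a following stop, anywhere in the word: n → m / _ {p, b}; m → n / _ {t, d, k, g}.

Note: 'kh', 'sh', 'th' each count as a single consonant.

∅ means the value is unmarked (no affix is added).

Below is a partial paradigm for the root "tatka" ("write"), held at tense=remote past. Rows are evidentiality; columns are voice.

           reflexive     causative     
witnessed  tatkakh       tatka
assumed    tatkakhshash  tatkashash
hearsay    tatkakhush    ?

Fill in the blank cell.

voice = causative: zero marking, form stays tatka.
tense = remote past: zero marking, form stays tatka.
Attach evidentiality hearsay -ki (after vowel 'a') → tatkaki.
Apply vowel harmony: tatkaki → tatkaku.
Nasal assimilation: no change.

tatkaku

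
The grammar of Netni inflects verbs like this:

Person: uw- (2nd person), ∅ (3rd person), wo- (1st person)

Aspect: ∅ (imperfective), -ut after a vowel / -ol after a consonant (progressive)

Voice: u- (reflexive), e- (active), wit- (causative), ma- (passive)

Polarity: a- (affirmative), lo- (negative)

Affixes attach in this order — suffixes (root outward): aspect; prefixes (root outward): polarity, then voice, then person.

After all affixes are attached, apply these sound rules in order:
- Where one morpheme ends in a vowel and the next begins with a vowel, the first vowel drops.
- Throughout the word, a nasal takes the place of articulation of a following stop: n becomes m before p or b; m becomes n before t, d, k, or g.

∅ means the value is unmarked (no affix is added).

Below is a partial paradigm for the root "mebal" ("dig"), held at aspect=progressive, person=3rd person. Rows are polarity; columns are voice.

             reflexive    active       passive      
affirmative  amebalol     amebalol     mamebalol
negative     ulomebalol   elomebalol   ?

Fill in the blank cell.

Attach aspect progressive -ol (after consonant 'l') → mebalol.
Attach polarity negative lo- → lomebalol.
Attach voice passive ma- → malomebalol.
person = 3rd person: zero marking, form stays malomebalol.
Vowel deletion: no change.
Nasal assimilation: no change.

malomebalol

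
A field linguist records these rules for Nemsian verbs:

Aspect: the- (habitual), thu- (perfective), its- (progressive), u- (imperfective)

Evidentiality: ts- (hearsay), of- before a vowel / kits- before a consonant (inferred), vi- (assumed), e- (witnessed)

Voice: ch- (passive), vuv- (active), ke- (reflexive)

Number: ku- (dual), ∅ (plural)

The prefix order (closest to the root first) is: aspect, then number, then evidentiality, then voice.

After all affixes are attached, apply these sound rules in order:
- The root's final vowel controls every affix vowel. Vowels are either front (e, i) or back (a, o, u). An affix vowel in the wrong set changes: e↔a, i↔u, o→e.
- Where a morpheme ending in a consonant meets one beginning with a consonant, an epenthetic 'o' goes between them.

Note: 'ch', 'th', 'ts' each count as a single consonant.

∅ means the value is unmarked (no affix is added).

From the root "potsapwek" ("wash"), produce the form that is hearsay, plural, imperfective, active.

vivotsipotsapwek

Attach aspect imperfective u- → upotsapwek.
number = plural: zero marking, form stays upotsapwek.
Attach evidentiality hearsay ts- → tsupotsapwek.
Attach voice active vuv- → vuvtsupotsapwek.
Apply vowel harmony: vuvtsupotsapwek → vivtsipotsapwek.
Apply epenthesis: vivtsipotsapwek → vivotsipotsapwek.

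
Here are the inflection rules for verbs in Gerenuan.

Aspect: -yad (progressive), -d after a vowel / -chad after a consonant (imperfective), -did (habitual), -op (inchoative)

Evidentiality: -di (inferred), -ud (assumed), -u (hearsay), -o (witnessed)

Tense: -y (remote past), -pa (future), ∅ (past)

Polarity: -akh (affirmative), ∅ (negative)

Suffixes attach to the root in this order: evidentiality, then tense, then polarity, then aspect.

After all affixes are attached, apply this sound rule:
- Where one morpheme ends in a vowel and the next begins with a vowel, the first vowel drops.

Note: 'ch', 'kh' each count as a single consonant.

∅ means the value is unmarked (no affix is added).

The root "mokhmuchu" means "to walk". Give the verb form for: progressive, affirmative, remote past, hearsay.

Attach evidentiality hearsay -u → mokhmuchuu.
Attach tense remote past -y → mokhmuchuuy.
Attach polarity affirmative -akh → mokhmuchuuyakh.
Attach aspect progressive -yad → mokhmuchuuyakhyad.
Apply vowel deletion: mokhmuchuuyakhyad → mokhmuchuyakhyad.

mokhmuchuyakhyad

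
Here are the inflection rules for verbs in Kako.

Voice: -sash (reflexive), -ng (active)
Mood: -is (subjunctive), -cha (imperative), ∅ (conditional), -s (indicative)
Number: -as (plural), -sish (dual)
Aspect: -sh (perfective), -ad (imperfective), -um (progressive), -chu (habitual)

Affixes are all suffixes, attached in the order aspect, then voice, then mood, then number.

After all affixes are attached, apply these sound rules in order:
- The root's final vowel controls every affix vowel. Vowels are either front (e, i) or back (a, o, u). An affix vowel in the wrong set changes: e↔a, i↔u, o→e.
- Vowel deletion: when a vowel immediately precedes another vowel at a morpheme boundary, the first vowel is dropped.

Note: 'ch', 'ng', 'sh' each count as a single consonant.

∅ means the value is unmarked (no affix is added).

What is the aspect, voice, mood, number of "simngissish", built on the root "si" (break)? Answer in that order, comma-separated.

progressive, active, subjunctive, dual

Segment: si-um-ng-is-sish.
aspect: -um → progressive.
voice: -ng → active.
mood: -is → subjunctive.
number: -sish → dual.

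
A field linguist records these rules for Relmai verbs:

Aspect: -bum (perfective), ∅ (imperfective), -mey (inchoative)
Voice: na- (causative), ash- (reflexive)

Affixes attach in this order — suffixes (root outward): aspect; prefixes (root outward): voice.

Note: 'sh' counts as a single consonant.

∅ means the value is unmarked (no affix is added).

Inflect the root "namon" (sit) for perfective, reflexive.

ashnamonbum

Attach voice reflexive ash- → ashnamon.
Attach aspect perfective -bum → ashnamonbum.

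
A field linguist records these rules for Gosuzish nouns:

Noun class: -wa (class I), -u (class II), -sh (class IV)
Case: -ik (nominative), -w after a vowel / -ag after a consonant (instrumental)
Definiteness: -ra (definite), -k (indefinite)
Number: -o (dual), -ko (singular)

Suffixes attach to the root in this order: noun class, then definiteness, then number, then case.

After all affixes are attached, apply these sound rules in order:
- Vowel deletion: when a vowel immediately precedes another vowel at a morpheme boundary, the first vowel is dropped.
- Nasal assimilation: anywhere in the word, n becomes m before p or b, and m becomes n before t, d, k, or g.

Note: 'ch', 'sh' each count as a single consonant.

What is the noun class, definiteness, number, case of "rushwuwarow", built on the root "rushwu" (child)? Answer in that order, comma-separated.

class I, definite, dual, instrumental

Segment: rushwu-wa-ra-o-w.
noun class: -wa → class I.
definiteness: -ra → definite.
number: -o → dual.
case: -w/ag → instrumental.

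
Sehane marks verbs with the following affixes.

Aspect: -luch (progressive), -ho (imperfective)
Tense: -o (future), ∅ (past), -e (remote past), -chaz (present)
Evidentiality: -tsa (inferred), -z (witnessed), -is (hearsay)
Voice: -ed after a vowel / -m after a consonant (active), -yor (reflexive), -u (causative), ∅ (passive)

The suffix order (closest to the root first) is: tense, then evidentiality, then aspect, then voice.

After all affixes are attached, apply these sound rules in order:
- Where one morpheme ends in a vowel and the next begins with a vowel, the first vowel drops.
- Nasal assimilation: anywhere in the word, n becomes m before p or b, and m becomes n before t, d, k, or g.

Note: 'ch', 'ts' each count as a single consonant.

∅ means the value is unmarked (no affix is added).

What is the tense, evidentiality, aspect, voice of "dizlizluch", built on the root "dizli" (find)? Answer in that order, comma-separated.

past, witnessed, progressive, passive

Segment: dizli-z-luch.
tense: ∅ → past.
evidentiality: -z → witnessed.
aspect: -luch → progressive.
voice: ∅ → passive.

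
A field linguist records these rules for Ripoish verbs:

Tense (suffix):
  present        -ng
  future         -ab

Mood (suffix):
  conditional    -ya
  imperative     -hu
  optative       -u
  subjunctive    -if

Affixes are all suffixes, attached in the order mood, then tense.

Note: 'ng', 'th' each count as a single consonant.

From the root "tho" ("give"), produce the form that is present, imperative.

Attach mood imperative -hu → thohu.
Attach tense present -ng → thohung.

thohung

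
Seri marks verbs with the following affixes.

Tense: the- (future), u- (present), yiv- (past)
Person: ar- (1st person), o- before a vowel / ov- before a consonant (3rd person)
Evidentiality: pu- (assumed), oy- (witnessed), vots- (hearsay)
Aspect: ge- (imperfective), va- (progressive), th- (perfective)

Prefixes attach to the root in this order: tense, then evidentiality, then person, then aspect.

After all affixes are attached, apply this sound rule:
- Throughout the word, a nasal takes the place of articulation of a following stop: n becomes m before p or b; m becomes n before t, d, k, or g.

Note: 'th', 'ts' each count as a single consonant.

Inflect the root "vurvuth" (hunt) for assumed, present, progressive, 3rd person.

Attach tense present u- → uvurvuth.
Attach evidentiality assumed pu- → puuvurvuth.
Attach person 3rd person ov- (before consonant 'p') → ovpuuvurvuth.
Attach aspect progressive va- → vaovpuuvurvuth.
Nasal assimilation: no change.

vaovpuuvurvuth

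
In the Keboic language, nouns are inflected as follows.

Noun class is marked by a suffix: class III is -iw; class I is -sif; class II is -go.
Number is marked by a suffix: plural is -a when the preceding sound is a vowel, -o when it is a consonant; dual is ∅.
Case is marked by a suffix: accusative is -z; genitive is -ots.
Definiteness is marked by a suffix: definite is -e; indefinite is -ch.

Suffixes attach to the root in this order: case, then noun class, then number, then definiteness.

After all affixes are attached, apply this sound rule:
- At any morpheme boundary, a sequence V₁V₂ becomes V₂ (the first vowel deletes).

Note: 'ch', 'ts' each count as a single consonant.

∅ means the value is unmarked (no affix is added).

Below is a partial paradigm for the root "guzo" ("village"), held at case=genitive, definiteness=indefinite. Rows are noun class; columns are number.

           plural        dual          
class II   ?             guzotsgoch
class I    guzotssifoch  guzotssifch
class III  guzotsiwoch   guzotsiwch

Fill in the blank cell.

Attach case genitive -ots → guzoots.
Attach noun class class II -go → guzootsgo.
Attach number plural -a (after vowel 'o') → guzootsgoa.
Attach definiteness indefinite -ch → guzootsgoach.
Apply vowel deletion: guzootsgoach → guzotsgach.

guzotsgach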